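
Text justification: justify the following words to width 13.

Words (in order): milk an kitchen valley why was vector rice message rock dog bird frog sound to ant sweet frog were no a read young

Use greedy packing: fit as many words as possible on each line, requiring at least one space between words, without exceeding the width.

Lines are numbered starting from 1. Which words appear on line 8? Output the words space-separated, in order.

Line 1: ['milk', 'an'] (min_width=7, slack=6)
Line 2: ['kitchen'] (min_width=7, slack=6)
Line 3: ['valley', 'why'] (min_width=10, slack=3)
Line 4: ['was', 'vector'] (min_width=10, slack=3)
Line 5: ['rice', 'message'] (min_width=12, slack=1)
Line 6: ['rock', 'dog', 'bird'] (min_width=13, slack=0)
Line 7: ['frog', 'sound', 'to'] (min_width=13, slack=0)
Line 8: ['ant', 'sweet'] (min_width=9, slack=4)
Line 9: ['frog', 'were', 'no'] (min_width=12, slack=1)
Line 10: ['a', 'read', 'young'] (min_width=12, slack=1)

Answer: ant sweet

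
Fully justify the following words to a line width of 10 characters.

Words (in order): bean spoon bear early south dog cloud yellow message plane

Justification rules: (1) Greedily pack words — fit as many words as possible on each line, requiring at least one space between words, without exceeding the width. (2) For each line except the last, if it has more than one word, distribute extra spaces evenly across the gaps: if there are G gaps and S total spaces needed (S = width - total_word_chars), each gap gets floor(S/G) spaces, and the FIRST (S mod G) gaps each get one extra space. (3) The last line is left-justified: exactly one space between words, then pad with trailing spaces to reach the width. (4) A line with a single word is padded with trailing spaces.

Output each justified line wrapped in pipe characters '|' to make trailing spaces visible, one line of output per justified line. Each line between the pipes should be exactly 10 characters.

Answer: |bean spoon|
|bear early|
|south  dog|
|cloud     |
|yellow    |
|message   |
|plane     |

Derivation:
Line 1: ['bean', 'spoon'] (min_width=10, slack=0)
Line 2: ['bear', 'early'] (min_width=10, slack=0)
Line 3: ['south', 'dog'] (min_width=9, slack=1)
Line 4: ['cloud'] (min_width=5, slack=5)
Line 5: ['yellow'] (min_width=6, slack=4)
Line 6: ['message'] (min_width=7, slack=3)
Line 7: ['plane'] (min_width=5, slack=5)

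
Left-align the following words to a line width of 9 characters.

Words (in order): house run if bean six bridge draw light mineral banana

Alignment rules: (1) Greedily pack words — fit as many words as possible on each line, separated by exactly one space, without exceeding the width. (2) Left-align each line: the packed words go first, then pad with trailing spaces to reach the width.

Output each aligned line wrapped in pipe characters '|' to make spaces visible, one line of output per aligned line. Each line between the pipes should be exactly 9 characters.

Answer: |house run|
|if bean  |
|six      |
|bridge   |
|draw     |
|light    |
|mineral  |
|banana   |

Derivation:
Line 1: ['house', 'run'] (min_width=9, slack=0)
Line 2: ['if', 'bean'] (min_width=7, slack=2)
Line 3: ['six'] (min_width=3, slack=6)
Line 4: ['bridge'] (min_width=6, slack=3)
Line 5: ['draw'] (min_width=4, slack=5)
Line 6: ['light'] (min_width=5, slack=4)
Line 7: ['mineral'] (min_width=7, slack=2)
Line 8: ['banana'] (min_width=6, slack=3)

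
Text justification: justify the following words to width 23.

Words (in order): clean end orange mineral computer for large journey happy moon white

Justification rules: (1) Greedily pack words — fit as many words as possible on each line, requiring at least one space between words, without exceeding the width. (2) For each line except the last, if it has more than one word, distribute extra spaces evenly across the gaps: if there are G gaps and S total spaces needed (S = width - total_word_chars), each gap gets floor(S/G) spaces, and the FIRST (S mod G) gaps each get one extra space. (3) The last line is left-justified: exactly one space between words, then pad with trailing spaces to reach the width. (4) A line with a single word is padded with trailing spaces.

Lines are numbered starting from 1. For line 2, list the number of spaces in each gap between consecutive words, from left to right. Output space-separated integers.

Answer: 3 2

Derivation:
Line 1: ['clean', 'end', 'orange'] (min_width=16, slack=7)
Line 2: ['mineral', 'computer', 'for'] (min_width=20, slack=3)
Line 3: ['large', 'journey', 'happy'] (min_width=19, slack=4)
Line 4: ['moon', 'white'] (min_width=10, slack=13)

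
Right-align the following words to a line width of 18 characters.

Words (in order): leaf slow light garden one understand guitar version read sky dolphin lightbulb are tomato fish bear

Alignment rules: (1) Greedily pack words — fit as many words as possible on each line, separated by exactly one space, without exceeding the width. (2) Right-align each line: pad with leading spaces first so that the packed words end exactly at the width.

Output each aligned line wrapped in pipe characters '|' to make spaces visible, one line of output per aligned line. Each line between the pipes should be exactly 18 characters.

Answer: |   leaf slow light|
|        garden one|
| understand guitar|
|  version read sky|
| dolphin lightbulb|
|   are tomato fish|
|              bear|

Derivation:
Line 1: ['leaf', 'slow', 'light'] (min_width=15, slack=3)
Line 2: ['garden', 'one'] (min_width=10, slack=8)
Line 3: ['understand', 'guitar'] (min_width=17, slack=1)
Line 4: ['version', 'read', 'sky'] (min_width=16, slack=2)
Line 5: ['dolphin', 'lightbulb'] (min_width=17, slack=1)
Line 6: ['are', 'tomato', 'fish'] (min_width=15, slack=3)
Line 7: ['bear'] (min_width=4, slack=14)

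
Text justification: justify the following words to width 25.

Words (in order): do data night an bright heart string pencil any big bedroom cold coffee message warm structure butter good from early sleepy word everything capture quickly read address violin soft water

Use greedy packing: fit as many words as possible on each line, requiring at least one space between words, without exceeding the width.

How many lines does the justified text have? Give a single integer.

Answer: 8

Derivation:
Line 1: ['do', 'data', 'night', 'an', 'bright'] (min_width=23, slack=2)
Line 2: ['heart', 'string', 'pencil', 'any'] (min_width=23, slack=2)
Line 3: ['big', 'bedroom', 'cold', 'coffee'] (min_width=23, slack=2)
Line 4: ['message', 'warm', 'structure'] (min_width=22, slack=3)
Line 5: ['butter', 'good', 'from', 'early'] (min_width=22, slack=3)
Line 6: ['sleepy', 'word', 'everything'] (min_width=22, slack=3)
Line 7: ['capture', 'quickly', 'read'] (min_width=20, slack=5)
Line 8: ['address', 'violin', 'soft', 'water'] (min_width=25, slack=0)
Total lines: 8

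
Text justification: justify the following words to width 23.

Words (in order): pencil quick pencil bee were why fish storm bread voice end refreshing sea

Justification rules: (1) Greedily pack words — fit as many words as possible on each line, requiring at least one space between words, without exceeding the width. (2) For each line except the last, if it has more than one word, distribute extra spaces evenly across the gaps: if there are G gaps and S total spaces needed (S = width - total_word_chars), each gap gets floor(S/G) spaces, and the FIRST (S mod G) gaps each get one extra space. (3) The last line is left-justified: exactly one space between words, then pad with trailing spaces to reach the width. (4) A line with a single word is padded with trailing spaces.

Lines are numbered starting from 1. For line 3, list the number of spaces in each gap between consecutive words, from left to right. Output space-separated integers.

Line 1: ['pencil', 'quick', 'pencil', 'bee'] (min_width=23, slack=0)
Line 2: ['were', 'why', 'fish', 'storm'] (min_width=19, slack=4)
Line 3: ['bread', 'voice', 'end'] (min_width=15, slack=8)
Line 4: ['refreshing', 'sea'] (min_width=14, slack=9)

Answer: 5 5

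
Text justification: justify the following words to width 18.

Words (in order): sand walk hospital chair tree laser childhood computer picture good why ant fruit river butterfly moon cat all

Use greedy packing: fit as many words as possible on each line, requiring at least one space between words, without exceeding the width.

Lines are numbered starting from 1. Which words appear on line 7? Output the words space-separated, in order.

Line 1: ['sand', 'walk', 'hospital'] (min_width=18, slack=0)
Line 2: ['chair', 'tree', 'laser'] (min_width=16, slack=2)
Line 3: ['childhood', 'computer'] (min_width=18, slack=0)
Line 4: ['picture', 'good', 'why'] (min_width=16, slack=2)
Line 5: ['ant', 'fruit', 'river'] (min_width=15, slack=3)
Line 6: ['butterfly', 'moon', 'cat'] (min_width=18, slack=0)
Line 7: ['all'] (min_width=3, slack=15)

Answer: all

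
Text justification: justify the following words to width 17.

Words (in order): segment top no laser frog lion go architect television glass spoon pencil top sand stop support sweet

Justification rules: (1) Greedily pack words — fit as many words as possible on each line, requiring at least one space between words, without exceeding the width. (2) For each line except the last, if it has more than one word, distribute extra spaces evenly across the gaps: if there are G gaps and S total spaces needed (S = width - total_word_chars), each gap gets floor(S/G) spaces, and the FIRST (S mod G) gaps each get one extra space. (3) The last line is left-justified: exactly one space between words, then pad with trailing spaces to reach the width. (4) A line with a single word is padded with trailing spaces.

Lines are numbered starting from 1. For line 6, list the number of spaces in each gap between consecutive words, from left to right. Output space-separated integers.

Line 1: ['segment', 'top', 'no'] (min_width=14, slack=3)
Line 2: ['laser', 'frog', 'lion'] (min_width=15, slack=2)
Line 3: ['go', 'architect'] (min_width=12, slack=5)
Line 4: ['television', 'glass'] (min_width=16, slack=1)
Line 5: ['spoon', 'pencil', 'top'] (min_width=16, slack=1)
Line 6: ['sand', 'stop', 'support'] (min_width=17, slack=0)
Line 7: ['sweet'] (min_width=5, slack=12)

Answer: 1 1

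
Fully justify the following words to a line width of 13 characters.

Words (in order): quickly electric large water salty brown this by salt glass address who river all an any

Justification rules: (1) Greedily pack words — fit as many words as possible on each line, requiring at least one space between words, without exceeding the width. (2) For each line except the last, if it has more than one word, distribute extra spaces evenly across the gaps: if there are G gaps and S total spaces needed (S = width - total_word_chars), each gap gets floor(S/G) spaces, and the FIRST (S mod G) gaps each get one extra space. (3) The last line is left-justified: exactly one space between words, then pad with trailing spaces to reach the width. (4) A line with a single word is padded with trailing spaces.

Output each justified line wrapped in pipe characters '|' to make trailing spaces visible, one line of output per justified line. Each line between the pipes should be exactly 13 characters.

Answer: |quickly      |
|electric     |
|large   water|
|salty   brown|
|this  by salt|
|glass address|
|who river all|
|an any       |

Derivation:
Line 1: ['quickly'] (min_width=7, slack=6)
Line 2: ['electric'] (min_width=8, slack=5)
Line 3: ['large', 'water'] (min_width=11, slack=2)
Line 4: ['salty', 'brown'] (min_width=11, slack=2)
Line 5: ['this', 'by', 'salt'] (min_width=12, slack=1)
Line 6: ['glass', 'address'] (min_width=13, slack=0)
Line 7: ['who', 'river', 'all'] (min_width=13, slack=0)
Line 8: ['an', 'any'] (min_width=6, slack=7)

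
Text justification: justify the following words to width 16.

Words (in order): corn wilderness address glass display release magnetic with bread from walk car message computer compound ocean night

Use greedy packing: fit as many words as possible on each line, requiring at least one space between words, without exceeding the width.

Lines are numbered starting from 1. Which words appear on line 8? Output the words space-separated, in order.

Line 1: ['corn', 'wilderness'] (min_width=15, slack=1)
Line 2: ['address', 'glass'] (min_width=13, slack=3)
Line 3: ['display', 'release'] (min_width=15, slack=1)
Line 4: ['magnetic', 'with'] (min_width=13, slack=3)
Line 5: ['bread', 'from', 'walk'] (min_width=15, slack=1)
Line 6: ['car', 'message'] (min_width=11, slack=5)
Line 7: ['computer'] (min_width=8, slack=8)
Line 8: ['compound', 'ocean'] (min_width=14, slack=2)
Line 9: ['night'] (min_width=5, slack=11)

Answer: compound ocean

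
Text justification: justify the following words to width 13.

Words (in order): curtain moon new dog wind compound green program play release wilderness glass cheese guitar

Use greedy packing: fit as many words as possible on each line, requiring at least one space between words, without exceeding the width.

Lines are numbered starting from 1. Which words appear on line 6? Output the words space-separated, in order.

Line 1: ['curtain', 'moon'] (min_width=12, slack=1)
Line 2: ['new', 'dog', 'wind'] (min_width=12, slack=1)
Line 3: ['compound'] (min_width=8, slack=5)
Line 4: ['green', 'program'] (min_width=13, slack=0)
Line 5: ['play', 'release'] (min_width=12, slack=1)
Line 6: ['wilderness'] (min_width=10, slack=3)
Line 7: ['glass', 'cheese'] (min_width=12, slack=1)
Line 8: ['guitar'] (min_width=6, slack=7)

Answer: wilderness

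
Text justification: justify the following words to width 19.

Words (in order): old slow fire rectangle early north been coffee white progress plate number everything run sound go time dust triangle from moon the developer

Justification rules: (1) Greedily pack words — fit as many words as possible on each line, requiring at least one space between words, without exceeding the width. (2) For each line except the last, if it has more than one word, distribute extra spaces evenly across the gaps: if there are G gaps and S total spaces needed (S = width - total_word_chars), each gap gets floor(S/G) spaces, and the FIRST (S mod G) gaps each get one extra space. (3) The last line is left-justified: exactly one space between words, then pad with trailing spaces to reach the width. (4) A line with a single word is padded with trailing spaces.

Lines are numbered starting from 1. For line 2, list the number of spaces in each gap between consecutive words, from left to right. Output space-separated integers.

Answer: 5

Derivation:
Line 1: ['old', 'slow', 'fire'] (min_width=13, slack=6)
Line 2: ['rectangle', 'early'] (min_width=15, slack=4)
Line 3: ['north', 'been', 'coffee'] (min_width=17, slack=2)
Line 4: ['white', 'progress'] (min_width=14, slack=5)
Line 5: ['plate', 'number'] (min_width=12, slack=7)
Line 6: ['everything', 'run'] (min_width=14, slack=5)
Line 7: ['sound', 'go', 'time', 'dust'] (min_width=18, slack=1)
Line 8: ['triangle', 'from', 'moon'] (min_width=18, slack=1)
Line 9: ['the', 'developer'] (min_width=13, slack=6)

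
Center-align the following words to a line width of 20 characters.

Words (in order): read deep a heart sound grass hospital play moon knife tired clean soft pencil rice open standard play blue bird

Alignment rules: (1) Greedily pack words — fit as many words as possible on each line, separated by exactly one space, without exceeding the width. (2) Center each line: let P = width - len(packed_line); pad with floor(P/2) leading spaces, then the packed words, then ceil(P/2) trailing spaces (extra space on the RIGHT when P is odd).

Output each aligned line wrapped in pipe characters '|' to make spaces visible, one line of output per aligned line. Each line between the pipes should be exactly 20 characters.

Answer: | read deep a heart  |
|sound grass hospital|
|  play moon knife   |
|  tired clean soft  |
|  pencil rice open  |
| standard play blue |
|        bird        |

Derivation:
Line 1: ['read', 'deep', 'a', 'heart'] (min_width=17, slack=3)
Line 2: ['sound', 'grass', 'hospital'] (min_width=20, slack=0)
Line 3: ['play', 'moon', 'knife'] (min_width=15, slack=5)
Line 4: ['tired', 'clean', 'soft'] (min_width=16, slack=4)
Line 5: ['pencil', 'rice', 'open'] (min_width=16, slack=4)
Line 6: ['standard', 'play', 'blue'] (min_width=18, slack=2)
Line 7: ['bird'] (min_width=4, slack=16)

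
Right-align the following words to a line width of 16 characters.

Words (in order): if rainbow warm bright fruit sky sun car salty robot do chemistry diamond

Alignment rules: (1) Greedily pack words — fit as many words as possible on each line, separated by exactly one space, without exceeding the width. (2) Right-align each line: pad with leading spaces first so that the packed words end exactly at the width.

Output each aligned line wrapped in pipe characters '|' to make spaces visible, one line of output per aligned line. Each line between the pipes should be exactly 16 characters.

Answer: | if rainbow warm|
|bright fruit sky|
|   sun car salty|
|        robot do|
|       chemistry|
|         diamond|

Derivation:
Line 1: ['if', 'rainbow', 'warm'] (min_width=15, slack=1)
Line 2: ['bright', 'fruit', 'sky'] (min_width=16, slack=0)
Line 3: ['sun', 'car', 'salty'] (min_width=13, slack=3)
Line 4: ['robot', 'do'] (min_width=8, slack=8)
Line 5: ['chemistry'] (min_width=9, slack=7)
Line 6: ['diamond'] (min_width=7, slack=9)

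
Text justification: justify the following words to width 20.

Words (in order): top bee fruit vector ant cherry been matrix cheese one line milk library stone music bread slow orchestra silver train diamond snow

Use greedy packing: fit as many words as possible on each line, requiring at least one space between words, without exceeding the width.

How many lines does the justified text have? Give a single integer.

Answer: 8

Derivation:
Line 1: ['top', 'bee', 'fruit', 'vector'] (min_width=20, slack=0)
Line 2: ['ant', 'cherry', 'been'] (min_width=15, slack=5)
Line 3: ['matrix', 'cheese', 'one'] (min_width=17, slack=3)
Line 4: ['line', 'milk', 'library'] (min_width=17, slack=3)
Line 5: ['stone', 'music', 'bread'] (min_width=17, slack=3)
Line 6: ['slow', 'orchestra'] (min_width=14, slack=6)
Line 7: ['silver', 'train', 'diamond'] (min_width=20, slack=0)
Line 8: ['snow'] (min_width=4, slack=16)
Total lines: 8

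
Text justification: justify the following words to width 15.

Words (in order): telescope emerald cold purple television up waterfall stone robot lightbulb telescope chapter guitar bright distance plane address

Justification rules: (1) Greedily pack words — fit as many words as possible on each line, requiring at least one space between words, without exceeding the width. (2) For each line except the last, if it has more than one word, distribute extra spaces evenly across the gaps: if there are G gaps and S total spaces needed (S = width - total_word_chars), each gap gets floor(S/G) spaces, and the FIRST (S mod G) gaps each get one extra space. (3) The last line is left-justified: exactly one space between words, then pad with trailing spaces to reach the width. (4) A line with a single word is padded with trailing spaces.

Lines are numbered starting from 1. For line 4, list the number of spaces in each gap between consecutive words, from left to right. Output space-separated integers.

Line 1: ['telescope'] (min_width=9, slack=6)
Line 2: ['emerald', 'cold'] (min_width=12, slack=3)
Line 3: ['purple'] (min_width=6, slack=9)
Line 4: ['television', 'up'] (min_width=13, slack=2)
Line 5: ['waterfall', 'stone'] (min_width=15, slack=0)
Line 6: ['robot', 'lightbulb'] (min_width=15, slack=0)
Line 7: ['telescope'] (min_width=9, slack=6)
Line 8: ['chapter', 'guitar'] (min_width=14, slack=1)
Line 9: ['bright', 'distance'] (min_width=15, slack=0)
Line 10: ['plane', 'address'] (min_width=13, slack=2)

Answer: 3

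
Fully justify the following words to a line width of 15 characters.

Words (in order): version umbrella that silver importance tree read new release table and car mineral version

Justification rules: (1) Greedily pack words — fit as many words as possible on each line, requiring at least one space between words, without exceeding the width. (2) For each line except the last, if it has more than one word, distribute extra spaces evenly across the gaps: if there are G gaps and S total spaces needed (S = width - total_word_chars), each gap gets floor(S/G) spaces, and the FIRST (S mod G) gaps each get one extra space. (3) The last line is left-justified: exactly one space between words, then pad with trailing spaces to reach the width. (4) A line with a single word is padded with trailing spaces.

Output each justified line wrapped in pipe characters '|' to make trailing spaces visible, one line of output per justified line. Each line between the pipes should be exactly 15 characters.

Answer: |version        |
|umbrella   that|
|silver         |
|importance tree|
|read        new|
|release   table|
|and car mineral|
|version        |

Derivation:
Line 1: ['version'] (min_width=7, slack=8)
Line 2: ['umbrella', 'that'] (min_width=13, slack=2)
Line 3: ['silver'] (min_width=6, slack=9)
Line 4: ['importance', 'tree'] (min_width=15, slack=0)
Line 5: ['read', 'new'] (min_width=8, slack=7)
Line 6: ['release', 'table'] (min_width=13, slack=2)
Line 7: ['and', 'car', 'mineral'] (min_width=15, slack=0)
Line 8: ['version'] (min_width=7, slack=8)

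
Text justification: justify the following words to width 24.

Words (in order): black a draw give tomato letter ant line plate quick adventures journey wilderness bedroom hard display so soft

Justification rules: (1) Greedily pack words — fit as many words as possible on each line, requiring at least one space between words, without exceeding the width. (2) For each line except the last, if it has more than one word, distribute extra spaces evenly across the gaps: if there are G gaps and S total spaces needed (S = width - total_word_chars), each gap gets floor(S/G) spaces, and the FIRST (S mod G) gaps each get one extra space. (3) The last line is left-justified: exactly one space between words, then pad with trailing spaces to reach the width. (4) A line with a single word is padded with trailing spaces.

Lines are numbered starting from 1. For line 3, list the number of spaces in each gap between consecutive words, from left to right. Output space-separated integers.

Answer: 1 1

Derivation:
Line 1: ['black', 'a', 'draw', 'give', 'tomato'] (min_width=24, slack=0)
Line 2: ['letter', 'ant', 'line', 'plate'] (min_width=21, slack=3)
Line 3: ['quick', 'adventures', 'journey'] (min_width=24, slack=0)
Line 4: ['wilderness', 'bedroom', 'hard'] (min_width=23, slack=1)
Line 5: ['display', 'so', 'soft'] (min_width=15, slack=9)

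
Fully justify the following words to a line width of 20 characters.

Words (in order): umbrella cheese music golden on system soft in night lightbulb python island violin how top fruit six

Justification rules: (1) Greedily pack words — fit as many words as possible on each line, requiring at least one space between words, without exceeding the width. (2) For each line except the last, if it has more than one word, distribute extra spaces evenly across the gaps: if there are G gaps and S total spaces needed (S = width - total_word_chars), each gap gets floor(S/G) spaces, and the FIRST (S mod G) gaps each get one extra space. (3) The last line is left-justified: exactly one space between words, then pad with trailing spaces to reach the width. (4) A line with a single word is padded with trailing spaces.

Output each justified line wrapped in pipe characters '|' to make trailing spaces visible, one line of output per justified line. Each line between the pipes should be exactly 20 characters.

Answer: |umbrella      cheese|
|music    golden   on|
|system soft in night|
|lightbulb     python|
|island   violin  how|
|top fruit six       |

Derivation:
Line 1: ['umbrella', 'cheese'] (min_width=15, slack=5)
Line 2: ['music', 'golden', 'on'] (min_width=15, slack=5)
Line 3: ['system', 'soft', 'in', 'night'] (min_width=20, slack=0)
Line 4: ['lightbulb', 'python'] (min_width=16, slack=4)
Line 5: ['island', 'violin', 'how'] (min_width=17, slack=3)
Line 6: ['top', 'fruit', 'six'] (min_width=13, slack=7)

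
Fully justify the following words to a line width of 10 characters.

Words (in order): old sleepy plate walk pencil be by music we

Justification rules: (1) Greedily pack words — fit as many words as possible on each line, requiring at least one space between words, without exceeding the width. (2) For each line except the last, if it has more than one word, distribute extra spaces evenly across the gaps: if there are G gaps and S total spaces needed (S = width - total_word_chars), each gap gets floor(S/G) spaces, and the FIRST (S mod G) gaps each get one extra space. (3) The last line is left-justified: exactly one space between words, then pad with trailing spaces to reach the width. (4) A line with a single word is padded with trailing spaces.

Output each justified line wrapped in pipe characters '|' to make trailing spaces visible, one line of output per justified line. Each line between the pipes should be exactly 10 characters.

Answer: |old sleepy|
|plate walk|
|pencil  be|
|by   music|
|we        |

Derivation:
Line 1: ['old', 'sleepy'] (min_width=10, slack=0)
Line 2: ['plate', 'walk'] (min_width=10, slack=0)
Line 3: ['pencil', 'be'] (min_width=9, slack=1)
Line 4: ['by', 'music'] (min_width=8, slack=2)
Line 5: ['we'] (min_width=2, slack=8)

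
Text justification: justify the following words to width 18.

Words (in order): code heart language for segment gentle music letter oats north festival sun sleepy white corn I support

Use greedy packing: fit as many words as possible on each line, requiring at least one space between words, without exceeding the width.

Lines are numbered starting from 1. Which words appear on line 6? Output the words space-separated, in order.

Answer: sleepy white corn

Derivation:
Line 1: ['code', 'heart'] (min_width=10, slack=8)
Line 2: ['language', 'for'] (min_width=12, slack=6)
Line 3: ['segment', 'gentle'] (min_width=14, slack=4)
Line 4: ['music', 'letter', 'oats'] (min_width=17, slack=1)
Line 5: ['north', 'festival', 'sun'] (min_width=18, slack=0)
Line 6: ['sleepy', 'white', 'corn'] (min_width=17, slack=1)
Line 7: ['I', 'support'] (min_width=9, slack=9)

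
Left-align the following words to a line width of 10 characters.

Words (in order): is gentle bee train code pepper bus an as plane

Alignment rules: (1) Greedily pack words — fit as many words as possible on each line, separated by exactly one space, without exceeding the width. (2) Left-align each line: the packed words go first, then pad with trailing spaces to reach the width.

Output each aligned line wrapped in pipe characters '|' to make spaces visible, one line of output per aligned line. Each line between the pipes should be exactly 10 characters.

Answer: |is gentle |
|bee train |
|code      |
|pepper bus|
|an as     |
|plane     |

Derivation:
Line 1: ['is', 'gentle'] (min_width=9, slack=1)
Line 2: ['bee', 'train'] (min_width=9, slack=1)
Line 3: ['code'] (min_width=4, slack=6)
Line 4: ['pepper', 'bus'] (min_width=10, slack=0)
Line 5: ['an', 'as'] (min_width=5, slack=5)
Line 6: ['plane'] (min_width=5, slack=5)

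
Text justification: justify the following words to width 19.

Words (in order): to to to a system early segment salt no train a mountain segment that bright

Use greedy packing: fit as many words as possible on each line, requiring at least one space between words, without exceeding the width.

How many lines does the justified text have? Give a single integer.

Answer: 4

Derivation:
Line 1: ['to', 'to', 'to', 'a', 'system'] (min_width=17, slack=2)
Line 2: ['early', 'segment', 'salt'] (min_width=18, slack=1)
Line 3: ['no', 'train', 'a', 'mountain'] (min_width=19, slack=0)
Line 4: ['segment', 'that', 'bright'] (min_width=19, slack=0)
Total lines: 4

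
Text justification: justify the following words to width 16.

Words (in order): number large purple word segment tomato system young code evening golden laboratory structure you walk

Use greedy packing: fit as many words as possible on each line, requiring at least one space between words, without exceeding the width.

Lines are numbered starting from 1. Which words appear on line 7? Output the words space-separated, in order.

Line 1: ['number', 'large'] (min_width=12, slack=4)
Line 2: ['purple', 'word'] (min_width=11, slack=5)
Line 3: ['segment', 'tomato'] (min_width=14, slack=2)
Line 4: ['system', 'young'] (min_width=12, slack=4)
Line 5: ['code', 'evening'] (min_width=12, slack=4)
Line 6: ['golden'] (min_width=6, slack=10)
Line 7: ['laboratory'] (min_width=10, slack=6)
Line 8: ['structure', 'you'] (min_width=13, slack=3)
Line 9: ['walk'] (min_width=4, slack=12)

Answer: laboratory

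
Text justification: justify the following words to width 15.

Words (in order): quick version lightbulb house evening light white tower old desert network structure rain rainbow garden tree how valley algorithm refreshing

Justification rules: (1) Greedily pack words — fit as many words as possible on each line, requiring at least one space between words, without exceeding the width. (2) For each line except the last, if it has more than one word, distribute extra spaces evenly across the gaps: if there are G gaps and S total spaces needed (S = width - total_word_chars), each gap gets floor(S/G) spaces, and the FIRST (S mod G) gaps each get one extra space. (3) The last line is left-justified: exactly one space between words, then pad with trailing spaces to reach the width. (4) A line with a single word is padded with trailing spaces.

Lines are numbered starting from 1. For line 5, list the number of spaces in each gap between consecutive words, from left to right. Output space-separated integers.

Answer: 2

Derivation:
Line 1: ['quick', 'version'] (min_width=13, slack=2)
Line 2: ['lightbulb', 'house'] (min_width=15, slack=0)
Line 3: ['evening', 'light'] (min_width=13, slack=2)
Line 4: ['white', 'tower', 'old'] (min_width=15, slack=0)
Line 5: ['desert', 'network'] (min_width=14, slack=1)
Line 6: ['structure', 'rain'] (min_width=14, slack=1)
Line 7: ['rainbow', 'garden'] (min_width=14, slack=1)
Line 8: ['tree', 'how', 'valley'] (min_width=15, slack=0)
Line 9: ['algorithm'] (min_width=9, slack=6)
Line 10: ['refreshing'] (min_width=10, slack=5)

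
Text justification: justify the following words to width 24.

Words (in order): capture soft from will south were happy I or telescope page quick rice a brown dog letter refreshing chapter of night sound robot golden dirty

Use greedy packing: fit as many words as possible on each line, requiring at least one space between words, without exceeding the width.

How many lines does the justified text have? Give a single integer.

Line 1: ['capture', 'soft', 'from', 'will'] (min_width=22, slack=2)
Line 2: ['south', 'were', 'happy', 'I', 'or'] (min_width=21, slack=3)
Line 3: ['telescope', 'page', 'quick'] (min_width=20, slack=4)
Line 4: ['rice', 'a', 'brown', 'dog', 'letter'] (min_width=23, slack=1)
Line 5: ['refreshing', 'chapter', 'of'] (min_width=21, slack=3)
Line 6: ['night', 'sound', 'robot', 'golden'] (min_width=24, slack=0)
Line 7: ['dirty'] (min_width=5, slack=19)
Total lines: 7

Answer: 7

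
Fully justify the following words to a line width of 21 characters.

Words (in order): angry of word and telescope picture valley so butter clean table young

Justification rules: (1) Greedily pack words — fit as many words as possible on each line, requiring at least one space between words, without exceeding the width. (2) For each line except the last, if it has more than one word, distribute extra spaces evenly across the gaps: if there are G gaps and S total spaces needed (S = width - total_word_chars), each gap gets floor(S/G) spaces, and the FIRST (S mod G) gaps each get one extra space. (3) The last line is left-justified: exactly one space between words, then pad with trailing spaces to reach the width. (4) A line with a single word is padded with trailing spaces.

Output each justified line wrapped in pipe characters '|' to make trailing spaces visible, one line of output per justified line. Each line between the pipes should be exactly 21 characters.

Line 1: ['angry', 'of', 'word', 'and'] (min_width=17, slack=4)
Line 2: ['telescope', 'picture'] (min_width=17, slack=4)
Line 3: ['valley', 'so', 'butter'] (min_width=16, slack=5)
Line 4: ['clean', 'table', 'young'] (min_width=17, slack=4)

Answer: |angry   of  word  and|
|telescope     picture|
|valley    so   butter|
|clean table young    |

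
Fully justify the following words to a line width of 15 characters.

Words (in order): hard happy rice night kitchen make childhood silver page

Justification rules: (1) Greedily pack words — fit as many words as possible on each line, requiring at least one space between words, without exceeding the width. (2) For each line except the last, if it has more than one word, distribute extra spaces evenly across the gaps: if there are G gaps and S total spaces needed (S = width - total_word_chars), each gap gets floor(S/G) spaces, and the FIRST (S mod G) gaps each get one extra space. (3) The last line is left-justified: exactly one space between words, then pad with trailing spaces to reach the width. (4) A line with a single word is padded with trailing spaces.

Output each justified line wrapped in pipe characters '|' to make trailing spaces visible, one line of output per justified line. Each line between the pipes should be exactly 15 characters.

Line 1: ['hard', 'happy', 'rice'] (min_width=15, slack=0)
Line 2: ['night', 'kitchen'] (min_width=13, slack=2)
Line 3: ['make', 'childhood'] (min_width=14, slack=1)
Line 4: ['silver', 'page'] (min_width=11, slack=4)

Answer: |hard happy rice|
|night   kitchen|
|make  childhood|
|silver page    |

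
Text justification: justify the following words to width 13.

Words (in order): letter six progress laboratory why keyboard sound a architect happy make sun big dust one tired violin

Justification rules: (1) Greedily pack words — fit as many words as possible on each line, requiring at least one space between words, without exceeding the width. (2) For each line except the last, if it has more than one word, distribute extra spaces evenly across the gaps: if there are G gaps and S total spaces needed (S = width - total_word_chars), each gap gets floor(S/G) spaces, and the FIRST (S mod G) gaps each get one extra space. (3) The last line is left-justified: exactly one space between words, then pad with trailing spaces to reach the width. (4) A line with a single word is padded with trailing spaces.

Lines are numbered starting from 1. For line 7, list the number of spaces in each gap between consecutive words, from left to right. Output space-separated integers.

Line 1: ['letter', 'six'] (min_width=10, slack=3)
Line 2: ['progress'] (min_width=8, slack=5)
Line 3: ['laboratory'] (min_width=10, slack=3)
Line 4: ['why', 'keyboard'] (min_width=12, slack=1)
Line 5: ['sound', 'a'] (min_width=7, slack=6)
Line 6: ['architect'] (min_width=9, slack=4)
Line 7: ['happy', 'make'] (min_width=10, slack=3)
Line 8: ['sun', 'big', 'dust'] (min_width=12, slack=1)
Line 9: ['one', 'tired'] (min_width=9, slack=4)
Line 10: ['violin'] (min_width=6, slack=7)

Answer: 4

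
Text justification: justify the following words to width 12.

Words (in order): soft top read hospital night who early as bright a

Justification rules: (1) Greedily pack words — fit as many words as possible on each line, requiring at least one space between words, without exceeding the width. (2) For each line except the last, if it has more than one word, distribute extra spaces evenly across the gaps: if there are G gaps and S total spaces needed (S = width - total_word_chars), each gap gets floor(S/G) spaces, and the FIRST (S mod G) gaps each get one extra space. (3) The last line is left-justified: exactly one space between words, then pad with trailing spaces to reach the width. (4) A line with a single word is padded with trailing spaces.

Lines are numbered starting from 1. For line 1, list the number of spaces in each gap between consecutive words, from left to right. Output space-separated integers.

Answer: 5

Derivation:
Line 1: ['soft', 'top'] (min_width=8, slack=4)
Line 2: ['read'] (min_width=4, slack=8)
Line 3: ['hospital'] (min_width=8, slack=4)
Line 4: ['night', 'who'] (min_width=9, slack=3)
Line 5: ['early', 'as'] (min_width=8, slack=4)
Line 6: ['bright', 'a'] (min_width=8, slack=4)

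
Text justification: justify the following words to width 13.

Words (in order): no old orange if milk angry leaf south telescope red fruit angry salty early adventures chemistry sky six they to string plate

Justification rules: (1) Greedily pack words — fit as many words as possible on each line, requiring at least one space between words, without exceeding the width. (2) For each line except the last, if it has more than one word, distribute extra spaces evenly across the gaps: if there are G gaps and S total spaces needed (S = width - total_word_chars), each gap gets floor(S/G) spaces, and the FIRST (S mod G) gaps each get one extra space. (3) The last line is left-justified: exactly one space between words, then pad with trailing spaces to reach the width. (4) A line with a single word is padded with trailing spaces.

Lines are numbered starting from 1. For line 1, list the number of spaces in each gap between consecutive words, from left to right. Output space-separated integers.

Line 1: ['no', 'old', 'orange'] (min_width=13, slack=0)
Line 2: ['if', 'milk', 'angry'] (min_width=13, slack=0)
Line 3: ['leaf', 'south'] (min_width=10, slack=3)
Line 4: ['telescope', 'red'] (min_width=13, slack=0)
Line 5: ['fruit', 'angry'] (min_width=11, slack=2)
Line 6: ['salty', 'early'] (min_width=11, slack=2)
Line 7: ['adventures'] (min_width=10, slack=3)
Line 8: ['chemistry', 'sky'] (min_width=13, slack=0)
Line 9: ['six', 'they', 'to'] (min_width=11, slack=2)
Line 10: ['string', 'plate'] (min_width=12, slack=1)

Answer: 1 1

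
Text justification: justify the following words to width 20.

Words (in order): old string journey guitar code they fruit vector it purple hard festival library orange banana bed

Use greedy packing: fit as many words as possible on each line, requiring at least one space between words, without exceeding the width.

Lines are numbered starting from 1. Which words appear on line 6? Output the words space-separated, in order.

Line 1: ['old', 'string', 'journey'] (min_width=18, slack=2)
Line 2: ['guitar', 'code', 'they'] (min_width=16, slack=4)
Line 3: ['fruit', 'vector', 'it'] (min_width=15, slack=5)
Line 4: ['purple', 'hard', 'festival'] (min_width=20, slack=0)
Line 5: ['library', 'orange'] (min_width=14, slack=6)
Line 6: ['banana', 'bed'] (min_width=10, slack=10)

Answer: banana bed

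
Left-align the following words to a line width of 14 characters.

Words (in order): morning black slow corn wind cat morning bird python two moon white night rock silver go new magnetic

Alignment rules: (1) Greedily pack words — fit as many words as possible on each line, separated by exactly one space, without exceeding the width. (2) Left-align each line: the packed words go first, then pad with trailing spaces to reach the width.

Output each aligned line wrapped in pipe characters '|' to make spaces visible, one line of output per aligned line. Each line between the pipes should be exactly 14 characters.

Line 1: ['morning', 'black'] (min_width=13, slack=1)
Line 2: ['slow', 'corn', 'wind'] (min_width=14, slack=0)
Line 3: ['cat', 'morning'] (min_width=11, slack=3)
Line 4: ['bird', 'python'] (min_width=11, slack=3)
Line 5: ['two', 'moon', 'white'] (min_width=14, slack=0)
Line 6: ['night', 'rock'] (min_width=10, slack=4)
Line 7: ['silver', 'go', 'new'] (min_width=13, slack=1)
Line 8: ['magnetic'] (min_width=8, slack=6)

Answer: |morning black |
|slow corn wind|
|cat morning   |
|bird python   |
|two moon white|
|night rock    |
|silver go new |
|magnetic      |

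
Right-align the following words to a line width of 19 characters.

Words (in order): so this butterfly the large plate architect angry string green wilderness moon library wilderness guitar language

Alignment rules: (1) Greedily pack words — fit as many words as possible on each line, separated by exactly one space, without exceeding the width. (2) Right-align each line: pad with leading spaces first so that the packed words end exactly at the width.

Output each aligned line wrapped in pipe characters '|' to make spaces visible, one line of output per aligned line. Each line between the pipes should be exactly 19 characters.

Answer: |  so this butterfly|
|    the large plate|
|    architect angry|
|       string green|
|    wilderness moon|
| library wilderness|
|    guitar language|

Derivation:
Line 1: ['so', 'this', 'butterfly'] (min_width=17, slack=2)
Line 2: ['the', 'large', 'plate'] (min_width=15, slack=4)
Line 3: ['architect', 'angry'] (min_width=15, slack=4)
Line 4: ['string', 'green'] (min_width=12, slack=7)
Line 5: ['wilderness', 'moon'] (min_width=15, slack=4)
Line 6: ['library', 'wilderness'] (min_width=18, slack=1)
Line 7: ['guitar', 'language'] (min_width=15, slack=4)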